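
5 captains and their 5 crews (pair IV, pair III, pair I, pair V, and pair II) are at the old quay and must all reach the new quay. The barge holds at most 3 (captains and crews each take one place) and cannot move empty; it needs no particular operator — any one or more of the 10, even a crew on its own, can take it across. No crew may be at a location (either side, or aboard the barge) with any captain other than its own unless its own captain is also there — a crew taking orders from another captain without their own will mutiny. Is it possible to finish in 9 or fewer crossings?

Counting alone: each trip to the new quay takes at most 3 across and each return brings at least 1 back, so after t trips out (and t−1 returns) at most 3t − (t−1) of the 10 are across; that first reaches 10 at t = 5, so at least 9 crossings are needed.
The safety rule pushes this higher. Following every safe sequence of crossings, the most of the 10 that can be at the new quay as the barge arrives there on crossing 9 is 9 — never all 10.
So the move cannot be finished within 9 crossings. (The shortest complete plan takes 11:)
1. captain IV and crew IV cross → the new quay.
2. captain IV crosses ← the old quay.
3. crew I, crew III, and crew V cross → the new quay.
4. crew IV crosses ← the old quay.
5. captain I, captain III, and captain V cross → the new quay.
6. captain III and crew III cross ← the old quay.
7. captain II, captain III, and captain IV cross → the new quay.
8. crew I crosses ← the old quay.
9. crew III and crew IV cross → the new quay.
10. crew IV crosses ← the old quay.
11. crew I, crew II, and crew IV cross → the new quay.

No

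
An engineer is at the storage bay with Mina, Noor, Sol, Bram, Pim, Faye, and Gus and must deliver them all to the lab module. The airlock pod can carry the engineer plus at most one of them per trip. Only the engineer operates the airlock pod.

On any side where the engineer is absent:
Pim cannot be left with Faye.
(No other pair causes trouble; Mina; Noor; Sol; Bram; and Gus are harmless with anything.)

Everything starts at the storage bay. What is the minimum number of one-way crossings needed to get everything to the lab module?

13

Counting alone: the engineer can take at most 1 across per trip to the lab module, so moving all 7 needs at least 7 loaded trips out, with a return between consecutive ones — at least 13 crossings.
The plan below uses exactly 13 crossings, so it is optimal:
1. Engineer goes to the lab module with Pim.  [the storage bay: Bram, Faye, Gus, Mina, Noor, Sol | the lab module: Pim]
2. Engineer goes back to the storage bay alone.  [the storage bay: Bram, Faye, Gus, Mina, Noor, Sol | the lab module: Pim]
3. Engineer goes to the lab module with Mina.  [the storage bay: Bram, Faye, Gus, Noor, Sol | the lab module: Mina, Pim]
4. Engineer goes back to the storage bay alone.  [the storage bay: Bram, Faye, Gus, Noor, Sol | the lab module: Mina, Pim]
5. Engineer goes to the lab module with Noor.  [the storage bay: Bram, Faye, Gus, Sol | the lab module: Mina, Noor, Pim]
6. Engineer goes back to the storage bay alone.  [the storage bay: Bram, Faye, Gus, Sol | the lab module: Mina, Noor, Pim]
7. Engineer goes to the lab module with Sol.  [the storage bay: Bram, Faye, Gus | the lab module: Mina, Noor, Pim, Sol]
8. Engineer goes back to the storage bay alone.  [the storage bay: Bram, Faye, Gus | the lab module: Mina, Noor, Pim, Sol]
9. Engineer goes to the lab module with Bram.  [the storage bay: Faye, Gus | the lab module: Bram, Mina, Noor, Pim, Sol]
10. Engineer goes back to the storage bay alone.  [the storage bay: Faye, Gus | the lab module: Bram, Mina, Noor, Pim, Sol]
11. Engineer goes to the lab module with Gus.  [the storage bay: Faye | the lab module: Bram, Gus, Mina, Noor, Pim, Sol]
12. Engineer goes back to the storage bay alone.  [the storage bay: Faye | the lab module: Bram, Gus, Mina, Noor, Pim, Sol]
13. Engineer goes to the lab module with Faye.  [the storage bay: — | the lab module: Bram, Faye, Gus, Mina, Noor, Pim, Sol]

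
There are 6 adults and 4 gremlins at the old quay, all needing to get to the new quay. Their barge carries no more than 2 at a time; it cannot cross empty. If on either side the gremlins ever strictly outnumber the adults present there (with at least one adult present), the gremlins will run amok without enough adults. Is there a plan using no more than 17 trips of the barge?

Yes

Yes — this plan uses 17 crossings (≤ 17):
1. 2 gremlins → the new quay.  (the old quay: 6A 2G; the new quay: 0A 2G)
2. 1 gremlin ← the old quay.  (the old quay: 6A 3G; the new quay: 0A 1G)
3. 2 gremlins → the new quay.  (the old quay: 6A 1G; the new quay: 0A 3G)
4. 1 gremlin ← the old quay.  (the old quay: 6A 2G; the new quay: 0A 2G)
5. 2 adults → the new quay.  (the old quay: 4A 2G; the new quay: 2A 2G)
6. 1 gremlin ← the old quay.  (the old quay: 4A 3G; the new quay: 2A 1G)
7. 1 adult and 1 gremlin → the new quay.  (the old quay: 3A 2G; the new quay: 3A 2G)
8. 1 gremlin ← the old quay.  (the old quay: 3A 3G; the new quay: 3A 1G)
9. 2 gremlins → the new quay.  (the old quay: 3A 1G; the new quay: 3A 3G)
10. 1 gremlin ← the old quay.  (the old quay: 3A 2G; the new quay: 3A 2G)
11. 1 adult and 1 gremlin → the new quay.  (the old quay: 2A 1G; the new quay: 4A 3G)
12. 1 gremlin ← the old quay.  (the old quay: 2A 2G; the new quay: 4A 2G)
13. 2 gremlins → the new quay.  (the old quay: 2A 0G; the new quay: 4A 4G)
14. 1 gremlin ← the old quay.  (the old quay: 2A 1G; the new quay: 4A 3G)
15. 1 adult and 1 gremlin → the new quay.  (the old quay: 1A 0G; the new quay: 5A 4G)
16. 1 gremlin ← the old quay.  (the old quay: 1A 1G; the new quay: 5A 3G)
17. 1 adult and 1 gremlin → the new quay.  (the old quay: 0A 0G; the new quay: 6A 4G)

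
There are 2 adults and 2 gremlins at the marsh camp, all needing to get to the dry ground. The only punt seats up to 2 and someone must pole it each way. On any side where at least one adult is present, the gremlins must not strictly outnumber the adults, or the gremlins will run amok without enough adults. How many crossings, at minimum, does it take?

Counting alone: each trip to the dry ground takes at most 2 across and each return brings at least 1 back, so after t trips out (and t−1 returns) at most 2t − (t−1) of the 4 are across; that first reaches 4 at t = 3, so at least 5 crossings are needed.
The plan below uses exactly 5 crossings, so it is optimal:
1. 2 gremlins → the dry ground.  (the marsh camp: 2A 0G; the dry ground: 0A 2G)
2. 1 gremlin ← the marsh camp.  (the marsh camp: 2A 1G; the dry ground: 0A 1G)
3. 2 adults → the dry ground.  (the marsh camp: 0A 1G; the dry ground: 2A 1G)
4. 1 gremlin ← the marsh camp.  (the marsh camp: 0A 2G; the dry ground: 2A 0G)
5. 2 gremlins → the dry ground.  (the marsh camp: 0A 0G; the dry ground: 2A 2G)

5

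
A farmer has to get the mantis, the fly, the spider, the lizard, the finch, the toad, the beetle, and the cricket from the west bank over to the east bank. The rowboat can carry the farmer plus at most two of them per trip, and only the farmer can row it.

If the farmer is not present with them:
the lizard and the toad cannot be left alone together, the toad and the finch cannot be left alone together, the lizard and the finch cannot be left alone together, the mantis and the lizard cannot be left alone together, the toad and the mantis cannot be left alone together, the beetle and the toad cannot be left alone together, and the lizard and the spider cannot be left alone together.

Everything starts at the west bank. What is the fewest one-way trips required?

Counting alone: the farmer can take at most 2 across per trip to the east bank, so moving all 8 needs at least 4 loaded trips out, with a return between consecutive ones — at least 7 crossings.
The safety rule pushes this higher. Following every safe sequence of crossings, the most of the 8 that can be at the east bank as the rowboat arrives there on crossings 7, 9, 11 is 5, 6, 7 respectively — never all 8.
So no plan with fewer than 13 crossings exists, and this one achieves 13:
1. Farmer goes to the east bank with the lizard and the toad.  [the west bank: the beetle, the cricket, the finch, the fly, the mantis, the spider | the east bank: the lizard, the toad]
2. Farmer goes back to the west bank with the lizard.  [the west bank: the beetle, the cricket, the finch, the fly, the lizard, the mantis, the spider | the east bank: the toad]
3. Farmer goes to the east bank with the fly and the lizard.  [the west bank: the beetle, the cricket, the finch, the mantis, the spider | the east bank: the fly, the lizard, the toad]
4. Farmer goes back to the west bank with the lizard.  [the west bank: the beetle, the cricket, the finch, the lizard, the mantis, the spider | the east bank: the fly, the toad]
5. Farmer goes to the east bank with the lizard and the spider.  [the west bank: the beetle, the cricket, the finch, the mantis | the east bank: the fly, the lizard, the spider, the toad]
6. Farmer goes back to the west bank with the lizard.  [the west bank: the beetle, the cricket, the finch, the lizard, the mantis | the east bank: the fly, the spider, the toad]
7. Farmer goes to the east bank with the finch and the mantis.  [the west bank: the beetle, the cricket, the lizard | the east bank: the finch, the fly, the mantis, the spider, the toad]
8. Farmer goes back to the west bank with the toad.  [the west bank: the beetle, the cricket, the lizard, the toad | the east bank: the finch, the fly, the mantis, the spider]
9. Farmer goes to the east bank with the beetle and the lizard.  [the west bank: the cricket, the toad | the east bank: the beetle, the finch, the fly, the lizard, the mantis, the spider]
10. Farmer goes back to the west bank with the lizard.  [the west bank: the cricket, the lizard, the toad | the east bank: the beetle, the finch, the fly, the mantis, the spider]
11. Farmer goes to the east bank with the cricket and the lizard.  [the west bank: the toad | the east bank: the beetle, the cricket, the finch, the fly, the lizard, the mantis, the spider]
12. Farmer goes back to the west bank with the lizard.  [the west bank: the lizard, the toad | the east bank: the beetle, the cricket, the finch, the fly, the mantis, the spider]
13. Farmer goes to the east bank with the lizard and the toad.  [the west bank: — | the east bank: the beetle, the cricket, the finch, the fly, the lizard, the mantis, the spider, the toad]

13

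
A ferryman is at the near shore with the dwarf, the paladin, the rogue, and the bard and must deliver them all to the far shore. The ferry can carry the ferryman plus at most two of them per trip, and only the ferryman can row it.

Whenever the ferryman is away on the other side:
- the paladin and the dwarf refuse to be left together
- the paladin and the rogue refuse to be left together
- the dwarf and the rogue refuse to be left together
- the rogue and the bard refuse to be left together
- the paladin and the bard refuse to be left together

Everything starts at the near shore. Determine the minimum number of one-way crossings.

5

Counting alone: the ferryman can take at most 2 across per trip to the far shore, so moving all 4 needs at least 2 loaded trips out, with a return between consecutive ones — at least 3 crossings.
The safety rule pushes this higher. Following every safe sequence of crossings, the most of the 4 that can be at the far shore as the ferry arrives there on crossing 3 is 3 — never all 4.
So no plan with fewer than 5 crossings exists, and this one achieves 5:
1. Ferryman goes to the far shore with the paladin and the rogue.
2. Ferryman goes back to the near shore with the paladin.
3. Ferryman goes to the far shore with the bard and the dwarf.
4. Ferryman goes back to the near shore with the rogue.
5. Ferryman goes to the far shore with the paladin and the rogue.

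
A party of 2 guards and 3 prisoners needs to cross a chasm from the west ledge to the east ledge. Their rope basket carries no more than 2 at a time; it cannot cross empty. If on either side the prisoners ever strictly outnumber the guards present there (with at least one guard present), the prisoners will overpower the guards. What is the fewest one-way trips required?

The prisoners already outnumber the guards at the west ledge before anyone moves, so the starting position itself is disallowed.

impossible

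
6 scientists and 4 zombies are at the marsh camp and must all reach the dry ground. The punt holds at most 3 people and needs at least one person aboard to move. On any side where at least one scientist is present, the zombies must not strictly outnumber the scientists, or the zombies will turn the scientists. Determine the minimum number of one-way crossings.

Counting alone: each trip to the dry ground takes at most 3 across and each return brings at least 1 back, so after t trips out (and t−1 returns) at most 3t − (t−1) of the 10 are across; that first reaches 10 at t = 5, so at least 9 crossings are needed.
The plan below uses exactly 9 crossings, so it is optimal:
1. 2 zombies → the dry ground.  (the marsh camp: 6S 2Z; the dry ground: 0S 2Z)
2. 1 zombie ← the marsh camp.  (the marsh camp: 6S 3Z; the dry ground: 0S 1Z)
3. 3 zombies → the dry ground.  (the marsh camp: 6S 0Z; the dry ground: 0S 4Z)
4. 1 zombie ← the marsh camp.  (the marsh camp: 6S 1Z; the dry ground: 0S 3Z)
5. 3 scientists → the dry ground.  (the marsh camp: 3S 1Z; the dry ground: 3S 3Z)
6. 1 zombie ← the marsh camp.  (the marsh camp: 3S 2Z; the dry ground: 3S 2Z)
7. 1 scientist and 2 zombies → the dry ground.  (the marsh camp: 2S 0Z; the dry ground: 4S 4Z)
8. 1 zombie ← the marsh camp.  (the marsh camp: 2S 1Z; the dry ground: 4S 3Z)
9. 2 scientists and 1 zombie → the dry ground.  (the marsh camp: 0S 0Z; the dry ground: 6S 4Z)

9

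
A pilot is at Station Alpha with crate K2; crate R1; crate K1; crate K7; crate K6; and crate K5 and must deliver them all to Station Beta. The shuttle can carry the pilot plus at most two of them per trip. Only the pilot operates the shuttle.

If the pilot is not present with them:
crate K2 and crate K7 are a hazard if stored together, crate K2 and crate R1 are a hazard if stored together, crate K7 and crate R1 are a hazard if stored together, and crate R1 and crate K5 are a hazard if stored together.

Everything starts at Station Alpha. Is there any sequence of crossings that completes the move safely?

Yes

1. Pilot goes to Station Beta with crate K2 and crate R1.  [Station Alpha: crate K1, crate K5, crate K6, crate K7 | Station Beta: crate K2, crate R1]
2. Pilot goes back to Station Alpha with crate K2.  [Station Alpha: crate K1, crate K2, crate K5, crate K6, crate K7 | Station Beta: crate R1]
3. Pilot goes to Station Beta with crate K1 and crate K2.  [Station Alpha: crate K5, crate K6, crate K7 | Station Beta: crate K1, crate K2, crate R1]
4. Pilot goes back to Station Alpha with crate K2.  [Station Alpha: crate K2, crate K5, crate K6, crate K7 | Station Beta: crate K1, crate R1]
5. Pilot goes to Station Beta with crate K2 and crate K6.  [Station Alpha: crate K5, crate K7 | Station Beta: crate K1, crate K2, crate K6, crate R1]
6. Pilot goes back to Station Alpha with crate K2.  [Station Alpha: crate K2, crate K5, crate K7 | Station Beta: crate K1, crate K6, crate R1]
7. Pilot goes to Station Beta with crate K2 and crate K5.  [Station Alpha: crate K7 | Station Beta: crate K1, crate K2, crate K5, crate K6, crate R1]
8. Pilot goes back to Station Alpha with crate R1.  [Station Alpha: crate K7, crate R1 | Station Beta: crate K1, crate K2, crate K5, crate K6]
9. Pilot goes to Station Beta with crate K7 and crate R1.  [Station Alpha: — | Station Beta: crate K1, crate K2, crate K5, crate K6, crate K7, crate R1]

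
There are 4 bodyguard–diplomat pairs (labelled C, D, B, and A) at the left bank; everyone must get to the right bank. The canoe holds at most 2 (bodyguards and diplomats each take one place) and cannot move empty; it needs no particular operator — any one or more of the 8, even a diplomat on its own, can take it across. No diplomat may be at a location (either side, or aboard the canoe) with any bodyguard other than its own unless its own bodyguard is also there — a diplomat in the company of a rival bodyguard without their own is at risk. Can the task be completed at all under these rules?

Following every safe sequence of crossings from the start, the most of the 8 that can be at the right bank as the canoe arrives there on crossings 1, 3, 5 is 2, 3, 4 respectively; the best ever achieved is 4 of 8.
From crossing 7 on, no configuration arises that was not already reachable earlier: only 44 distinct safe configurations (who is on which side, and where the canoe is) can ever be reached, none of them has everyone across, and every continuation just revisits them. So no valid plan exists.

No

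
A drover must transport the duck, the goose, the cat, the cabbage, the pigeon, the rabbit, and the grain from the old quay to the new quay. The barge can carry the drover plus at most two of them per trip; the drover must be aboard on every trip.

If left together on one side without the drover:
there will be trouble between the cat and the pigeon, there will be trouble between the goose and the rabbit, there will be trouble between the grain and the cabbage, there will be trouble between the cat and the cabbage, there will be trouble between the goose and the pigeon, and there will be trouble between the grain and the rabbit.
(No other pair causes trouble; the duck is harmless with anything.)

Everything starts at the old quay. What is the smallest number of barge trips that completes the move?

impossible

Whatever the first load, the items left behind include a forbidden pair without the drover. No opening move is safe, so no plan exists.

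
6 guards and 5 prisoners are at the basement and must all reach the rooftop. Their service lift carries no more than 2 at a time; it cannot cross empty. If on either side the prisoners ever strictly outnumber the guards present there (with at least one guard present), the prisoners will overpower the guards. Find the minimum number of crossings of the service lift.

Counting alone: each trip to the rooftop takes at most 2 across and each return brings at least 1 back, so after t trips out (and t−1 returns) at most 2t − (t−1) of the 11 are across; that first reaches 11 at t = 10, so at least 19 crossings are needed.
The plan below uses exactly 19 crossings, so it is optimal:
1. 2 prisoners → the rooftop.  (the basement: 6G 3P; the rooftop: 0G 2P)
2. 1 prisoner ← the basement.  (the basement: 6G 4P; the rooftop: 0G 1P)
3. 2 prisoners → the rooftop.  (the basement: 6G 2P; the rooftop: 0G 3P)
4. 1 prisoner ← the basement.  (the basement: 6G 3P; the rooftop: 0G 2P)
5. 2 guards → the rooftop.  (the basement: 4G 3P; the rooftop: 2G 2P)
6. 1 prisoner ← the basement.  (the basement: 4G 4P; the rooftop: 2G 1P)
7. 1 guard and 1 prisoner → the rooftop.  (the basement: 3G 3P; the rooftop: 3G 2P)
8. 1 guard ← the basement.  (the basement: 4G 3P; the rooftop: 2G 2P)
9. 1 guard and 1 prisoner → the rooftop.  (the basement: 3G 2P; the rooftop: 3G 3P)
10. 1 prisoner ← the basement.  (the basement: 3G 3P; the rooftop: 3G 2P)
11. 1 guard and 1 prisoner → the rooftop.  (the basement: 2G 2P; the rooftop: 4G 3P)
12. 1 guard ← the basement.  (the basement: 3G 2P; the rooftop: 3G 3P)
13. 1 guard and 1 prisoner → the rooftop.  (the basement: 2G 1P; the rooftop: 4G 4P)
14. 1 prisoner ← the basement.  (the basement: 2G 2P; the rooftop: 4G 3P)
15. 1 guard and 1 prisoner → the rooftop.  (the basement: 1G 1P; the rooftop: 5G 4P)
16. 1 guard ← the basement.  (the basement: 2G 1P; the rooftop: 4G 4P)
17. 1 guard and 1 prisoner → the rooftop.  (the basement: 1G 0P; the rooftop: 5G 5P)
18. 1 prisoner ← the basement.  (the basement: 1G 1P; the rooftop: 5G 4P)
19. 1 guard and 1 prisoner → the rooftop.  (the basement: 0G 0P; the rooftop: 6G 5P)

19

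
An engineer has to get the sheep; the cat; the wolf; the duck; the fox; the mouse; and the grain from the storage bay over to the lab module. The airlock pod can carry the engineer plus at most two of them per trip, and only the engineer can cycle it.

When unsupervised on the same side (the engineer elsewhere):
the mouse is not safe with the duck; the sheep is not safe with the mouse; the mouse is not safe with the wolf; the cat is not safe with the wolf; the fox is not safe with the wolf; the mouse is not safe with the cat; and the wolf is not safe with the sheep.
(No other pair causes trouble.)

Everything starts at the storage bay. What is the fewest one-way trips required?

Counting alone: the engineer can take at most 2 across per trip to the lab module, so moving all 7 needs at least 4 loaded trips out, with a return between consecutive ones — at least 7 crossings.
The safety rule pushes this higher. Following every safe sequence of crossings, the most of the 7 that can be at the lab module as the airlock pod arrives there on crossings 7, 9 is 5, 6 respectively — never all 7.
So no plan with fewer than 11 crossings exists, and this one achieves 11:
1. Engineer goes to the lab module with the mouse and the wolf.  [the storage bay: the cat, the duck, the fox, the grain, the sheep | the lab module: the mouse, the wolf]
2. Engineer goes back to the storage bay with the wolf.  [the storage bay: the cat, the duck, the fox, the grain, the sheep, the wolf | the lab module: the mouse]
3. Engineer goes to the lab module with the duck and the wolf.  [the storage bay: the cat, the fox, the grain, the sheep | the lab module: the duck, the mouse, the wolf]
4. Engineer goes back to the storage bay with the mouse.  [the storage bay: the cat, the fox, the grain, the mouse, the sheep | the lab module: the duck, the wolf]
5. Engineer goes to the lab module with the cat and the sheep.  [the storage bay: the fox, the grain, the mouse | the lab module: the cat, the duck, the sheep, the wolf]
6. Engineer goes back to the storage bay with the wolf.  [the storage bay: the fox, the grain, the mouse, the wolf | the lab module: the cat, the duck, the sheep]
7. Engineer goes to the lab module with the fox and the wolf.  [the storage bay: the grain, the mouse | the lab module: the cat, the duck, the fox, the sheep, the wolf]
8. Engineer goes back to the storage bay with the wolf.  [the storage bay: the grain, the mouse, the wolf | the lab module: the cat, the duck, the fox, the sheep]
9. Engineer goes to the lab module with the grain and the wolf.  [the storage bay: the mouse | the lab module: the cat, the duck, the fox, the grain, the sheep, the wolf]
10. Engineer goes back to the storage bay with the wolf.  [the storage bay: the mouse, the wolf | the lab module: the cat, the duck, the fox, the grain, the sheep]
11. Engineer goes to the lab module with the mouse and the wolf.  [the storage bay: — | the lab module: the cat, the duck, the fox, the grain, the mouse, the sheep, the wolf]

11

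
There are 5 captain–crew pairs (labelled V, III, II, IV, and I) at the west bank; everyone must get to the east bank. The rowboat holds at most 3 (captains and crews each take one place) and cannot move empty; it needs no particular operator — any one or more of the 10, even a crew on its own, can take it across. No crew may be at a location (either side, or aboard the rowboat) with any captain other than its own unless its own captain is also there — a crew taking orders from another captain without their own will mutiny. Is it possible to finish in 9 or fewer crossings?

Counting alone: each trip to the east bank takes at most 3 across and each return brings at least 1 back, so after t trips out (and t−1 returns) at most 3t − (t−1) of the 10 are across; that first reaches 10 at t = 5, so at least 9 crossings are needed.
The safety rule pushes this higher. Following every safe sequence of crossings, the most of the 10 that can be at the east bank as the rowboat arrives there on crossing 9 is 9 — never all 10.
So the move cannot be finished within 9 crossings. (The shortest complete plan takes 11:)
1. captain V and crew V cross → the east bank.
2. captain V crosses ← the west bank.
3. crew II, crew III, and crew IV cross → the east bank.
4. crew V crosses ← the west bank.
5. captain II, captain III, and captain IV cross → the east bank.
6. captain III and crew III cross ← the west bank.
7. captain I, captain III, and captain V cross → the east bank.
8. crew II crosses ← the west bank.
9. crew III and crew V cross → the east bank.
10. crew V crosses ← the west bank.
11. crew I, crew II, and crew V cross → the east bank.

No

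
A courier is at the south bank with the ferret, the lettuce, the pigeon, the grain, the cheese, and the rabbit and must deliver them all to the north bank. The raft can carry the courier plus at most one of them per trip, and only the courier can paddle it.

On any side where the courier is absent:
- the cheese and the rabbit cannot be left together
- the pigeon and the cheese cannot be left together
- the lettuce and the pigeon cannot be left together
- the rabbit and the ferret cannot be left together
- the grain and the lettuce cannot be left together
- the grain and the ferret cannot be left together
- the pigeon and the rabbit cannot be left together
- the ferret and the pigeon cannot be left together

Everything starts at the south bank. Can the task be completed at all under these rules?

Whatever the first load, the items left behind include a forbidden pair without the courier. No opening move is safe, so no plan exists.

No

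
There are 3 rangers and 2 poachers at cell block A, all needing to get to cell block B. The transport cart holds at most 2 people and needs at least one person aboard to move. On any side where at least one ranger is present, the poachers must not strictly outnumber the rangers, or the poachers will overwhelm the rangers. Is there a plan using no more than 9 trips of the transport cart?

Yes — this plan uses 7 crossings (≤ 9):
1. 2 poachers → cell block B.  (cell block A: 3R 0P; cell block B: 0R 2P)
2. 1 poacher ← cell block A.  (cell block A: 3R 1P; cell block B: 0R 1P)
3. 2 rangers → cell block B.  (cell block A: 1R 1P; cell block B: 2R 1P)
4. 1 ranger ← cell block A.  (cell block A: 2R 1P; cell block B: 1R 1P)
5. 1 ranger and 1 poacher → cell block B.  (cell block A: 1R 0P; cell block B: 2R 2P)
6. 1 poacher ← cell block A.  (cell block A: 1R 1P; cell block B: 2R 1P)
7. 1 ranger and 1 poacher → cell block B.  (cell block A: 0R 0P; cell block B: 3R 2P)

Yes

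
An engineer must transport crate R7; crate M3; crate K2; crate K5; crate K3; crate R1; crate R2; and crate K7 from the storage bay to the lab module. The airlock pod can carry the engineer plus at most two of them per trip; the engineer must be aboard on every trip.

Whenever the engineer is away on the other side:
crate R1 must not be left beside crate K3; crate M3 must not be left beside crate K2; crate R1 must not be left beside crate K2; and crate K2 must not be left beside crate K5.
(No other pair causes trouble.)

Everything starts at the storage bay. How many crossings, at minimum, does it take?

9

Counting alone: the engineer can take at most 2 across per trip to the lab module, so moving all 8 needs at least 4 loaded trips out, with a return between consecutive ones — at least 7 crossings.
The safety rule pushes this higher. Following every safe sequence of crossings, the most of the 8 that can be at the lab module as the airlock pod arrives there on crossing 7 is 7 — never all 8.
So no plan with fewer than 9 crossings exists, and this one achieves 9:
1. Engineer goes to the lab module with crate K2 and crate K3.
2. Engineer goes back to the storage bay alone.
3. Engineer goes to the lab module with crate R7.
4. Engineer goes back to the storage bay alone.
5. Engineer goes to the lab module with crate K7 and crate R2.
6. Engineer goes back to the storage bay alone.
7. Engineer goes to the lab module with crate K5 and crate M3.
8. Engineer goes back to the storage bay with crate K2.
9. Engineer goes to the lab module with crate K2 and crate R1.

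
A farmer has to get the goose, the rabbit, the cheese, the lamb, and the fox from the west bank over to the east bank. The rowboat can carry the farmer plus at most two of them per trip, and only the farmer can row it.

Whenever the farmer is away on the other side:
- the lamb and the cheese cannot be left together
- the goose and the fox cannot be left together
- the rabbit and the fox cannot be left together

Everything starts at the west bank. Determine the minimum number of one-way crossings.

Counting alone: the farmer can take at most 2 across per trip to the east bank, so moving all 5 needs at least 3 loaded trips out, with a return between consecutive ones — at least 5 crossings.
The plan below uses exactly 5 crossings, so it is optimal:
1. Farmer goes to the east bank with the cheese and the fox.
2. Farmer goes back to the west bank alone.
3. Farmer goes to the east bank with the goose and the rabbit.
4. Farmer goes back to the west bank with the fox.
5. Farmer goes to the east bank with the fox and the lamb.

5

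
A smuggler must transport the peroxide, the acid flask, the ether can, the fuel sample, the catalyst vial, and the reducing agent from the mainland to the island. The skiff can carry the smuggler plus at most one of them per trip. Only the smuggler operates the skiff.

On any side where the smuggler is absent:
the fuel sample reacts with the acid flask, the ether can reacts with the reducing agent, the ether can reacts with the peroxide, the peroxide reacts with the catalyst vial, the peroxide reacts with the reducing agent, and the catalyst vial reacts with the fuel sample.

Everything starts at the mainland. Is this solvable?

Whatever the first load, the items left behind include a forbidden pair without the smuggler. No opening move is safe, so no plan exists.

No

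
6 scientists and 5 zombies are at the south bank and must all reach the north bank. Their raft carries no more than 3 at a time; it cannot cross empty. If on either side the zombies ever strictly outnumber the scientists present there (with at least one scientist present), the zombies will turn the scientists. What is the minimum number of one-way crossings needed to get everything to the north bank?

9

Counting alone: each trip to the north bank takes at most 3 across and each return brings at least 1 back, so after t trips out (and t−1 returns) at most 3t − (t−1) of the 11 are across; that first reaches 11 at t = 5, so at least 9 crossings are needed.
The plan below uses exactly 9 crossings, so it is optimal:
1. 3 zombies → the north bank.  (the south bank: 6S 2Z; the north bank: 0S 3Z)
2. 1 zombie ← the south bank.  (the south bank: 6S 3Z; the north bank: 0S 2Z)
3. 3 scientists → the north bank.  (the south bank: 3S 3Z; the north bank: 3S 2Z)
4. 1 scientist ← the south bank.  (the south bank: 4S 3Z; the north bank: 2S 2Z)
5. 2 scientists and 1 zombie → the north bank.  (the south bank: 2S 2Z; the north bank: 4S 3Z)
6. 1 scientist ← the south bank.  (the south bank: 3S 2Z; the north bank: 3S 3Z)
7. 2 scientists and 1 zombie → the north bank.  (the south bank: 1S 1Z; the north bank: 5S 4Z)
8. 1 scientist ← the south bank.  (the south bank: 2S 1Z; the north bank: 4S 4Z)
9. 2 scientists and 1 zombie → the north bank.  (the south bank: 0S 0Z; the north bank: 6S 5Z)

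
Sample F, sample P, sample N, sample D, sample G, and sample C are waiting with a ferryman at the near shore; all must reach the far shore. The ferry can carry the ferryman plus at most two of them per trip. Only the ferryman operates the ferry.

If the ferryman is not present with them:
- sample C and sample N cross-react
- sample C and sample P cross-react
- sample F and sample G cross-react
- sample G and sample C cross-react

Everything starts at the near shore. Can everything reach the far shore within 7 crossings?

Yes

Yes — this plan uses 7 crossings (≤ 7):
1. Ferryman goes to the far shore with sample C and sample F.
2. Ferryman goes back to the near shore alone.
3. Ferryman goes to the far shore with sample D.
4. Ferryman goes back to the near shore alone.
5. Ferryman goes to the far shore with sample N and sample P.
6. Ferryman goes back to the near shore with sample C.
7. Ferryman goes to the far shore with sample C and sample G.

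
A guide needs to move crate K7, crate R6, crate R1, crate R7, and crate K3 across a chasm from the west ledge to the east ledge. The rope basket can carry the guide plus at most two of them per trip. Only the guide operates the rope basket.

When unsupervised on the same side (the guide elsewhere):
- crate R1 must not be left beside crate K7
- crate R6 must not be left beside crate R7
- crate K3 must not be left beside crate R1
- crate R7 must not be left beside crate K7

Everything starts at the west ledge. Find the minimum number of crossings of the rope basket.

7

Counting alone: the guide can take at most 2 across per trip to the east ledge, so moving all 5 needs at least 3 loaded trips out, with a return between consecutive ones — at least 5 crossings.
The safety rule pushes this higher. Following every safe sequence of crossings, the most of the 5 that can be at the east ledge as the rope basket arrives there on crossing 5 is 4 — never all 5.
So no plan with fewer than 7 crossings exists, and this one achieves 7:
1. Guide goes to the east ledge with crate R1 and crate R7.  [the west ledge: crate K3, crate K7, crate R6 | the east ledge: crate R1, crate R7]
2. Guide goes back to the west ledge alone.  [the west ledge: crate K3, crate K7, crate R6 | the east ledge: crate R1, crate R7]
3. Guide goes to the east ledge with crate K7.  [the west ledge: crate K3, crate R6 | the east ledge: crate K7, crate R1, crate R7]
4. Guide goes back to the west ledge with crate R1 and crate R7.  [the west ledge: crate K3, crate R1, crate R6, crate R7 | the east ledge: crate K7]
5. Guide goes to the east ledge with crate K3 and crate R6.  [the west ledge: crate R1, crate R7 | the east ledge: crate K3, crate K7, crate R6]
6. Guide goes back to the west ledge alone.  [the west ledge: crate R1, crate R7 | the east ledge: crate K3, crate K7, crate R6]
7. Guide goes to the east ledge with crate R1 and crate R7.  [the west ledge: — | the east ledge: crate K3, crate K7, crate R1, crate R6, crate R7]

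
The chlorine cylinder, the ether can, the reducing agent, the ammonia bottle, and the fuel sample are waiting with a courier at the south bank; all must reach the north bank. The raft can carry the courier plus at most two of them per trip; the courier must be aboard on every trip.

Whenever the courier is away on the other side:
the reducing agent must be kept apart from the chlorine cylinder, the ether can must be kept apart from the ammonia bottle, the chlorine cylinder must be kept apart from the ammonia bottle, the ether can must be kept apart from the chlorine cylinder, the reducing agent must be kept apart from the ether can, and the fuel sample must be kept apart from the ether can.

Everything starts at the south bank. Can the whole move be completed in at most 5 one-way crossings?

No

Counting alone: the courier can take at most 2 across per trip to the north bank, so moving all 5 needs at least 3 loaded trips out, with a return between consecutive ones — at least 5 crossings.
The safety rule pushes this higher. Following every safe sequence of crossings, the most of the 5 that can be at the north bank as the raft arrives there on crossing 5 is 4 — never all 5.
So the move cannot be finished within 5 crossings. (The shortest complete plan takes 7:)
1. Courier goes to the north bank with the chlorine cylinder and the ether can.
2. Courier goes back to the south bank with the chlorine cylinder.
3. Courier goes to the north bank with the chlorine cylinder and the fuel sample.
4. Courier goes back to the south bank with the ether can.
5. Courier goes to the north bank with the ammonia bottle and the reducing agent.
6. Courier goes back to the south bank with the chlorine cylinder.
7. Courier goes to the north bank with the chlorine cylinder and the ether can.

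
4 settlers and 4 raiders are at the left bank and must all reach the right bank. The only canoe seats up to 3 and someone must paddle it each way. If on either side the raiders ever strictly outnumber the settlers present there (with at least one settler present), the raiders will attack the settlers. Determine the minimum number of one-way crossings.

9

Counting alone: each trip to the right bank takes at most 3 across and each return brings at least 1 back, so after t trips out (and t−1 returns) at most 3t − (t−1) of the 8 are across; that first reaches 8 at t = 4, so at least 7 crossings are needed.
The safety rule pushes this higher. Following every safe sequence of crossings, the most of the 8 that can be at the right bank as the canoe arrives there on crossing 7 is 7 — never all 8.
So no plan with fewer than 9 crossings exists, and this one achieves 9:
1. 2 raiders → the right bank.  (the left bank: 4S 2R; the right bank: 0S 2R)
2. 1 raider ← the left bank.  (the left bank: 4S 3R; the right bank: 0S 1R)
3. 3 raiders → the right bank.  (the left bank: 4S 0R; the right bank: 0S 4R)
4. 1 raider ← the left bank.  (the left bank: 4S 1R; the right bank: 0S 3R)
5. 3 settlers → the right bank.  (the left bank: 1S 1R; the right bank: 3S 3R)
6. 1 settler and 1 raider ← the left bank.  (the left bank: 2S 2R; the right bank: 2S 2R)
7. 2 settlers → the right bank.  (the left bank: 0S 2R; the right bank: 4S 2R)
8. 1 raider ← the left bank.  (the left bank: 0S 3R; the right bank: 4S 1R)
9. 3 raiders → the right bank.  (the left bank: 0S 0R; the right bank: 4S 4R)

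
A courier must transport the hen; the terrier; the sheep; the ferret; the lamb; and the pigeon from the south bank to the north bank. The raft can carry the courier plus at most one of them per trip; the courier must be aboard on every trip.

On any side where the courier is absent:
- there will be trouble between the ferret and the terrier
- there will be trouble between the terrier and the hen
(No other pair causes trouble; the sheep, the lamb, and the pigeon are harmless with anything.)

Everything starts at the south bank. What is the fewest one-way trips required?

Counting alone: the courier can take at most 1 across per trip to the north bank, so moving all 6 needs at least 6 loaded trips out, with a return between consecutive ones — at least 11 crossings.
The safety rule pushes this higher. Following every safe sequence of crossings, the most of the 6 that can be at the north bank as the raft arrives there on crossing 11 is 5 — never all 6.
So no plan with fewer than 13 crossings exists, and this one achieves 13:
1. Courier goes to the north bank with the terrier.  [the south bank: the ferret, the hen, the lamb, the pigeon, the sheep | the north bank: the terrier]
2. Courier goes back to the south bank alone.  [the south bank: the ferret, the hen, the lamb, the pigeon, the sheep | the north bank: the terrier]
3. Courier goes to the north bank with the hen.  [the south bank: the ferret, the lamb, the pigeon, the sheep | the north bank: the hen, the terrier]
4. Courier goes back to the south bank with the terrier.  [the south bank: the ferret, the lamb, the pigeon, the sheep, the terrier | the north bank: the hen]
5. Courier goes to the north bank with the ferret.  [the south bank: the lamb, the pigeon, the sheep, the terrier | the north bank: the ferret, the hen]
6. Courier goes back to the south bank alone.  [the south bank: the lamb, the pigeon, the sheep, the terrier | the north bank: the ferret, the hen]
7. Courier goes to the north bank with the sheep.  [the south bank: the lamb, the pigeon, the terrier | the north bank: the ferret, the hen, the sheep]
8. Courier goes back to the south bank alone.  [the south bank: the lamb, the pigeon, the terrier | the north bank: the ferret, the hen, the sheep]
9. Courier goes to the north bank with the lamb.  [the south bank: the pigeon, the terrier | the north bank: the ferret, the hen, the lamb, the sheep]
10. Courier goes back to the south bank alone.  [the south bank: the pigeon, the terrier | the north bank: the ferret, the hen, the lamb, the sheep]
11. Courier goes to the north bank with the pigeon.  [the south bank: the terrier | the north bank: the ferret, the hen, the lamb, the pigeon, the sheep]
12. Courier goes back to the south bank alone.  [the south bank: the terrier | the north bank: the ferret, the hen, the lamb, the pigeon, the sheep]
13. Courier goes to the north bank with the terrier.  [the south bank: — | the north bank: the ferret, the hen, the lamb, the pigeon, the sheep, the terrier]

13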